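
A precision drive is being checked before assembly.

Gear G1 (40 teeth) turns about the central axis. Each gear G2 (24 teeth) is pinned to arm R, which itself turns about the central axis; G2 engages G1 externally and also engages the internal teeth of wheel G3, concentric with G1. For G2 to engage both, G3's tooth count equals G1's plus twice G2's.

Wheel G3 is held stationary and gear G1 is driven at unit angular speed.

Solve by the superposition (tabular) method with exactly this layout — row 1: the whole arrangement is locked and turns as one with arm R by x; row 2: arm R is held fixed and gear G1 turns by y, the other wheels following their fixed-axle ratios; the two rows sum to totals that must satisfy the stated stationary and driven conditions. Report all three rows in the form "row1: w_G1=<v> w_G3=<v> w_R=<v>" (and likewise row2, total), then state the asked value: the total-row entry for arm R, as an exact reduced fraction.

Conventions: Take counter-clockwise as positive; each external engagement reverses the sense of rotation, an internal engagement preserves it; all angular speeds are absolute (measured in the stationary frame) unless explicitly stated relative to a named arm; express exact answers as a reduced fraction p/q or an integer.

row1: w_G1=5/16 w_G3=5/16 w_R=5/16
row2: w_G1=11/16 w_G3=-5/16 w_R=0
total: w_G1=1 w_G3=0 w_R=5/16
asked value: 5/16

recognized (axles ride arm R): planetary set, 40/24/88 teeth
row 1 — lock + rotate with arm: ω_sun = ω_ring = ω_arm = x
row 2 (arm held, sun turns y): ω_ring = −(40/88)·y, ω_arm = 0
boundary: total ω_ring = x − (40/88)·y = 0 and total ω_sun = x + y = 1  ⇒  y = 11/16, x = 5/16
row 2 ring = −(40/88)·11/16 = -5/16
totals (row 1 + row 2): sun 5/16 + 11/16 = 1, ring 5/16 + (-5/16) = 0, arm 5/16 + 0 = 5/16
asked cell (total, arm) = 5/16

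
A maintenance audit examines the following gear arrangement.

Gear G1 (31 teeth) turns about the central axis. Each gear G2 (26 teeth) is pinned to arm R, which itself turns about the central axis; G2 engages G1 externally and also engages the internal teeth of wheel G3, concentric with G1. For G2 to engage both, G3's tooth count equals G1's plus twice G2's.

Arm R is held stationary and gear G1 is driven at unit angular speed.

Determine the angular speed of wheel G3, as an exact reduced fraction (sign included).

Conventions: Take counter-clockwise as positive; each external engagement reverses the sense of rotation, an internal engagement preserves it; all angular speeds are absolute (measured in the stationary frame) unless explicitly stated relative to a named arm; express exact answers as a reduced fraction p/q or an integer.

topology: planetary set — G1 31T / G2 26T / G3 83T, arm = carrier (Willis)
ring teeth: 31 + 2·26 = 83
31(ω_sun−ω_arm) = −83(ω_ring−ω_arm),  ω_arm = 0, ω_sun = 1
ω_ring = 0 − (31/83)(1−0) = -31/83
exact speed ratio = -31/83

-31/83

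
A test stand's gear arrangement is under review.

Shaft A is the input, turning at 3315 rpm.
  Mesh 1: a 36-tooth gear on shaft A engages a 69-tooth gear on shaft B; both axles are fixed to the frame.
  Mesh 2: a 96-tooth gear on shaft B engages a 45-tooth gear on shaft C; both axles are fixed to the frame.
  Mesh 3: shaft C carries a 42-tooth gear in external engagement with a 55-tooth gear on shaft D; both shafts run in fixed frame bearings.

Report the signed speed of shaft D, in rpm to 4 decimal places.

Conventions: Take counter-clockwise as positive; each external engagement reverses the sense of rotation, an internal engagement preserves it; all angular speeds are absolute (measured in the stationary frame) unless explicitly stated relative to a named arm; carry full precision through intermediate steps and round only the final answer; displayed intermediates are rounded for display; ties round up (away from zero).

-2817.6190 rpm

3-mesh fixed-axis compound train (all bearings frame-fixed)
mesh 1 [36T→69T]: ω = 3315.0000×36/69 = 1729.5652 rpm, sense flips to −
mesh 2 [96T→45T]: ω = 1729.5652×96/45 = 3689.7391 rpm, sense flips to +
mesh 3 [42T→55T]: ω = 3689.7391×42/55 = 2817.6190 rpm, sense flips to −
signed output speed = -2817.6190 rpm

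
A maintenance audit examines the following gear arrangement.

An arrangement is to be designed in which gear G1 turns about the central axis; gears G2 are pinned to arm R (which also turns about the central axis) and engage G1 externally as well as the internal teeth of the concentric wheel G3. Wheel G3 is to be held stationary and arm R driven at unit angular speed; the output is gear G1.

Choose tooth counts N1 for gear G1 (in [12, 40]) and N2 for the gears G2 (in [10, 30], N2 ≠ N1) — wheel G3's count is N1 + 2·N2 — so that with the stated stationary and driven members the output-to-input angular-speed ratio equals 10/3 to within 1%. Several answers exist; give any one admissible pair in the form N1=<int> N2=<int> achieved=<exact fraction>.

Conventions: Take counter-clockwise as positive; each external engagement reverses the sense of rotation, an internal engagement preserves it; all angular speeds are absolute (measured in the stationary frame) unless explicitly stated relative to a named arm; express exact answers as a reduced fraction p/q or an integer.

N1=15 N2=10 achieved=10/3

planetary set to be sized for 10/3 (Willis relation)
Willis with ω_ring = 0: ω_sun/ω_arm = (N1+N3)/N1; set equal to 10/3  ⇒  N3/N1 = 10/3 − 1 = 7/3
N3 = N1 + 2·N2  ⇒  N2/N1 = (N3/N1 − 1)/2 = (7/3 − 1)/2 = 2/3
smallest multiple with N1 ≥ 12 and N2 ≥ 10: k = 5  ⇒  N1 = 5·3 = 15, N2 = 5·2 = 10 (N1 ≤ 40, N2 ≤ 30, N2 ≠ N1 ✓), N3 = 15 + 2·10 = 35
check: (N1+N3)/N1 with N1 = 15, N3 = 35 gives 10/3; |achieved − target| = 0 ≤ 1/30 ✓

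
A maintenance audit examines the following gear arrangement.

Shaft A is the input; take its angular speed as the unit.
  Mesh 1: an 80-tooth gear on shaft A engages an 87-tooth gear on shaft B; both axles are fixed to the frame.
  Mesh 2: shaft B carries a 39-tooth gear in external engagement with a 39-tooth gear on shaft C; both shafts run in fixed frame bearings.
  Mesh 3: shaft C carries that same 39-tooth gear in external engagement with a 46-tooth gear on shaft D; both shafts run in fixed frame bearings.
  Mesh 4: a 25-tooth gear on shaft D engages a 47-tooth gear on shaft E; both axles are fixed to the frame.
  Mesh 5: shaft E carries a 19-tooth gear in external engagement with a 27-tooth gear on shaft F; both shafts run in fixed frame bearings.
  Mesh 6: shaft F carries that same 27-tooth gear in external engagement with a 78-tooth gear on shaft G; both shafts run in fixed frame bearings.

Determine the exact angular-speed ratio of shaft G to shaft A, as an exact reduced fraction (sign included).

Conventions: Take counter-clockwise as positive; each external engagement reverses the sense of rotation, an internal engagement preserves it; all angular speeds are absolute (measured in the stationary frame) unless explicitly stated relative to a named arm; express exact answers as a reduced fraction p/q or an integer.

class = fixed-axis compound train [6 meshes; 6 ratios multiply, 6 sense flips]
mesh 1 [80T→87T]: running ratio 80/87, sense −
mesh 2 [39T→39T]: running ratio 80/87, sense +
mesh 3 [39T→46T]: running ratio 520/667, sense −
mesh 4 [25T→47T]: running ratio 13000/31349, sense +
mesh 5 [19T→27T]: running ratio 247000/846423, sense −
mesh 6 [27T→78T]: running ratio 9500/94047, sense +
ω_out/ω_in = 9500/94047

9500/94047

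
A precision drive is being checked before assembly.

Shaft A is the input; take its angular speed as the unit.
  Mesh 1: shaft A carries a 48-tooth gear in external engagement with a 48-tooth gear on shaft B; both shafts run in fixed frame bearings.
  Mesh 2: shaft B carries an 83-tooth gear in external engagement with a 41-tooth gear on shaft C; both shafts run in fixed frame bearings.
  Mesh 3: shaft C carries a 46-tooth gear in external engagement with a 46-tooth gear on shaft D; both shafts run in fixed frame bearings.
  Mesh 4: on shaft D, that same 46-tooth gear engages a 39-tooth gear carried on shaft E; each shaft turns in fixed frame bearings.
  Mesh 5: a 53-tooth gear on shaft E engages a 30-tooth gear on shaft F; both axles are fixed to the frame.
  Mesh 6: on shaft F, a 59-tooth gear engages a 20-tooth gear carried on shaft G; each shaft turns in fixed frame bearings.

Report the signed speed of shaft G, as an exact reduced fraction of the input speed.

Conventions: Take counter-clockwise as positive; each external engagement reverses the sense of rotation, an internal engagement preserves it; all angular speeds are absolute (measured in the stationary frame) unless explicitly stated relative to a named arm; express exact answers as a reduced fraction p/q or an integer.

5969443/479700

6-mesh fixed-axis compound train (all bearings frame-fixed)
mesh 1 [48T→48T]: |ω|/ω_in = 1×48/48 = 1, sense flips to −
mesh 2 [83T→41T]: |ω|/ω_in = 1×83/41 = 83/41, sense flips to +
mesh 3 [46T→46T]: |ω|/ω_in = (83/41)×46/46 = 83/41, sense flips to −
mesh 4 [46T→39T]: |ω|/ω_in = (83/41)×46/39 = 3818/1599, sense flips to +
mesh 5 [53T→30T]: |ω|/ω_in = (3818/1599)×53/30 = 101177/23985, sense flips to −
mesh 6 [59T→20T]: |ω|/ω_in = (101177/23985)×59/20 = 5969443/479700, sense flips to +
signed output speed (× input speed) = 5969443/479700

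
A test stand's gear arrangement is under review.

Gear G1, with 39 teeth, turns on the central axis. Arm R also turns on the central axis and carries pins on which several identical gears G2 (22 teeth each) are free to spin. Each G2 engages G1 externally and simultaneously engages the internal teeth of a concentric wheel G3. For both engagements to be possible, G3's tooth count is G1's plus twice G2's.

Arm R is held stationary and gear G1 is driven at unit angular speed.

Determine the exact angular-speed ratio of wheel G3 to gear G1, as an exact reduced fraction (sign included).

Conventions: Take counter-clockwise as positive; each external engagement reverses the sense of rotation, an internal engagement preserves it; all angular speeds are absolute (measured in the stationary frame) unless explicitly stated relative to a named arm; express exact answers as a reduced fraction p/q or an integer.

-39/83

class = planetary set [G3 = 39+2·22 = 83; Willis about the carrier]
ring teeth: 39 + 2·22 = 83
39(ω_sun−ω_arm) = −83(ω_ring−ω_arm),  ω_arm = 0, ω_sun = 1
ω_ring = 0 − (39/83)(1−0) = -39/83
ω_out/ω_in = -39/83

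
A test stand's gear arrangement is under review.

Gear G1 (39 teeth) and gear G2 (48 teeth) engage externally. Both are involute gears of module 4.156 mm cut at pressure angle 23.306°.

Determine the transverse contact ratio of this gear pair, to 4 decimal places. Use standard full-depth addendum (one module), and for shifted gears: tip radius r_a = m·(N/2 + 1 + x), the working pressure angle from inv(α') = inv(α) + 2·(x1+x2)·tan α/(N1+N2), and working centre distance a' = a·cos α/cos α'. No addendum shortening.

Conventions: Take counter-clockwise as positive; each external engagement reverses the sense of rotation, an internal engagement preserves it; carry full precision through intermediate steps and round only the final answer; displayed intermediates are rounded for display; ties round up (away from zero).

1.5813

single-mesh involute tooth geometry (39T engaging 48T at module 4.156)
base radii: r_b1 = 74.429374, r_b2 = 91.605384
tip radii: r_a1 = 85.198000, r_a2 = 103.900000
no profile shift: α' = α, a' = a
action lengths: √(r_a1²−r_b1²) = 41.460432, √(r_a2²−r_b2²) = 49.027173
base pitch p_b = π·m·cos α = 11.991117
CR = (41.460432 + 49.027173 − 180.786000·sin 23.30600°)/11.991117 = 1.581265
contact ratio ≈ 1.5813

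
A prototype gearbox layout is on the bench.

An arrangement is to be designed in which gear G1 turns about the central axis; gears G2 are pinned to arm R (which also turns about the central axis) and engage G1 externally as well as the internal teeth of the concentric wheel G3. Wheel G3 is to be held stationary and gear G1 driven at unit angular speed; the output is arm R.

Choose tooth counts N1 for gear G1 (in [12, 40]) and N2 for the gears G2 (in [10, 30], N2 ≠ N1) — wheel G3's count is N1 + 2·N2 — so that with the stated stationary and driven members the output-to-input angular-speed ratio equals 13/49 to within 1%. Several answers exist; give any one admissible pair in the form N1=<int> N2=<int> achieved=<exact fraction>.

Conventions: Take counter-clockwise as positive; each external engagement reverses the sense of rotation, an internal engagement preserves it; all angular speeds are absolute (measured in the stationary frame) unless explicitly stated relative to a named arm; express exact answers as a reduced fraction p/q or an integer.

planetary set to be sized for 13/49 (Willis relation)
Willis with ω_ring = 0: ω_arm/ω_sun = N1/(N1+N3); set equal to 13/49  ⇒  N3/N1 = 1/(13/49) − 1 = 36/13
N3 = N1 + 2·N2  ⇒  N2/N1 = (N3/N1 − 1)/2 = (36/13 − 1)/2 = 23/26
smallest multiple with N1 ≥ 12 and N2 ≥ 10: k = 1  ⇒  N1 = 1·26 = 26, N2 = 1·23 = 23 (N1 ≤ 40, N2 ≤ 30, N2 ≠ N1 ✓), N3 = 26 + 2·23 = 72
check: N1/(N1+N3) with N1 = 26, N3 = 72 gives 13/49; |achieved − target| = 0 ≤ 13/4900 ✓

N1=26 N2=23 achieved=13/49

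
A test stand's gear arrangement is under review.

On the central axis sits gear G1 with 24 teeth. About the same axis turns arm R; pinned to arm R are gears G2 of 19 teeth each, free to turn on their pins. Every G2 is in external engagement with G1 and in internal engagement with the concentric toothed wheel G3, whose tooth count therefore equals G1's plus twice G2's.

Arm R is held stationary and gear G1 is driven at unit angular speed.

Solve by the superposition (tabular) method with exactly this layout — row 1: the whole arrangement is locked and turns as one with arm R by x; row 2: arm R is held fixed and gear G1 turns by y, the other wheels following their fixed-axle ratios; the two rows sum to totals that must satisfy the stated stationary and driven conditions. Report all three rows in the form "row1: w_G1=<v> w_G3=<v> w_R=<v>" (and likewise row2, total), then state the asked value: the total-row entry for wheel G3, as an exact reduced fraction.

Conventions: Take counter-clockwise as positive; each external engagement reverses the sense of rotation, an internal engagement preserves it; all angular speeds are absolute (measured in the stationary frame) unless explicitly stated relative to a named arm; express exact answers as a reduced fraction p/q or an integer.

topology: planetary set — G1 24T / G2 19T / G3 62T, arm = carrier (Willis)
row 1 (train locked, turned with arm): all members turn x
row 2: sun turns y, ring = −(24/62)·y, arm 0
boundary: total ω_arm = x = 0 and total ω_sun = x + y = 1  ⇒  y = 1, x = 0
row 2 ring = −(24/62)·1 = -12/31
totals (row 1 + row 2): sun 0 + 1 = 1, ring 0 + (-12/31) = -12/31, arm 0 + 0 = 0
asked cell (total, ring) = -12/31

row1: w_G1=0 w_G3=0 w_R=0
row2: w_G1=1 w_G3=-12/31 w_R=0
total: w_G1=1 w_G3=-12/31 w_R=0
asked value: -12/31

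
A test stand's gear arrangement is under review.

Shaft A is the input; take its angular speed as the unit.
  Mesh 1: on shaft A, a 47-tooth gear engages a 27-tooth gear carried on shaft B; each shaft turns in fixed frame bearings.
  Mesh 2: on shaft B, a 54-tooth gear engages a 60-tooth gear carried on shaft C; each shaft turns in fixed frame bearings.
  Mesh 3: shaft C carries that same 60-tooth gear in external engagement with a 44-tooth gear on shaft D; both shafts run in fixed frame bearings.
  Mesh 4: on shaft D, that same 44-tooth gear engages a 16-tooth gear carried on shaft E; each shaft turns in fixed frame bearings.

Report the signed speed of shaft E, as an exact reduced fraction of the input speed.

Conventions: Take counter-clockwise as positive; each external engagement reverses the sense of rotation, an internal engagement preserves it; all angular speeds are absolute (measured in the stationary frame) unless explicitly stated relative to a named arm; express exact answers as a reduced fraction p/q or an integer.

47/8

4-mesh fixed-axis compound train (all bearings frame-fixed)
mesh 1 [47T→27T]: |ω|/ω_in = 1×47/27 = 47/27, sense flips to −
mesh 2 [54T→60T]: |ω|/ω_in = (47/27)×54/60 = 47/30, sense flips to +
mesh 3 [60T→44T]: |ω|/ω_in = (47/30)×60/44 = 47/22, sense flips to −
mesh 4 [44T→16T]: |ω|/ω_in = (47/22)×44/16 = 47/8, sense flips to +
signed output speed (× input speed) = 47/8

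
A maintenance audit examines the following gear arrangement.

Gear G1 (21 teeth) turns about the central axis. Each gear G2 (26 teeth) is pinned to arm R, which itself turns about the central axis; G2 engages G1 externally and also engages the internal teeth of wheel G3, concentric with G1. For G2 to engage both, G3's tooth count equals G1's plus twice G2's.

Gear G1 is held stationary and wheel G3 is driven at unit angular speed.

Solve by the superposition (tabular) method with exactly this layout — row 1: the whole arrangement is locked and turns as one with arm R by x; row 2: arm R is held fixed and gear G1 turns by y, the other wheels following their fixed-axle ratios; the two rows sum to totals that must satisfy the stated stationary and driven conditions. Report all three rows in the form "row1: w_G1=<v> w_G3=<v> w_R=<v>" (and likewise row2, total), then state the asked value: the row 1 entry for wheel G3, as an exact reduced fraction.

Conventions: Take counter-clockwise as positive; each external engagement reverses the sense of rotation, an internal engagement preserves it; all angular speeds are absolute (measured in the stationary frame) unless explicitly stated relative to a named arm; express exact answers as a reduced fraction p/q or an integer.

topology: planetary set — G1 21T / G2 26T / G3 73T, arm = carrier (Willis)
superposition row 1 [locked train]: every member turns x
row 2: sun turns y, ring = −(21/73)·y, arm 0
boundary: total ω_sun = x + y = 0 and total ω_ring = x − (21/73)·y = 1  ⇒  y = -73/94, x = 73/94
row 2 ring = −(21/73)·(-73/94) = 21/94
totals (row 1 + row 2): sun 73/94 + (-73/94) = 0, ring 73/94 + 21/94 = 1, arm 73/94 + 0 = 73/94
asked cell (row1, ring) = 73/94

row1: w_G1=73/94 w_G3=73/94 w_R=73/94
row2: w_G1=-73/94 w_G3=21/94 w_R=0
total: w_G1=0 w_G3=1 w_R=73/94
asked value: 73/94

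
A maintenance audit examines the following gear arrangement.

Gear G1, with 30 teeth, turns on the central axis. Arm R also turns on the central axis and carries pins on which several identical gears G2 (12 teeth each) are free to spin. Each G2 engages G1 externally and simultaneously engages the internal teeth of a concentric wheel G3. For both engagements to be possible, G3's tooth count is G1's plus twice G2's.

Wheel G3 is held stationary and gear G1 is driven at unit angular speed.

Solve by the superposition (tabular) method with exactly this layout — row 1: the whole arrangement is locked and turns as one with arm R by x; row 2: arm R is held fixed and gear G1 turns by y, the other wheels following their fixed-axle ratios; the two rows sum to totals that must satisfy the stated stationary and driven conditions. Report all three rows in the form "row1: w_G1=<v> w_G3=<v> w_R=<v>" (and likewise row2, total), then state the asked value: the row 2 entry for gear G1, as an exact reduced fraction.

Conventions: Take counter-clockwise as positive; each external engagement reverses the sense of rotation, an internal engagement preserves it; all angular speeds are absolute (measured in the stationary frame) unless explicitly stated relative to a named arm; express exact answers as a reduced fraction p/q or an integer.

row1: w_G1=5/14 w_G3=5/14 w_R=5/14
row2: w_G1=9/14 w_G3=-5/14 w_R=0
total: w_G1=1 w_G3=0 w_R=5/14
asked value: 9/14

class = planetary set [G3 = 30+2·12 = 54; Willis about the carrier]
row 1 (train locked, turned with arm): all members turn x
row 2: sun turns y, ring = −(30/54)·y, arm 0
boundary: total ω_ring = x − (30/54)·y = 0 and total ω_sun = x + y = 1  ⇒  y = 9/14, x = 5/14
row 2 ring = −(30/54)·9/14 = -5/14
totals (row 1 + row 2): sun 5/14 + 9/14 = 1, ring 5/14 + (-5/14) = 0, arm 5/14 + 0 = 5/14
asked cell (row2, sun) = 9/14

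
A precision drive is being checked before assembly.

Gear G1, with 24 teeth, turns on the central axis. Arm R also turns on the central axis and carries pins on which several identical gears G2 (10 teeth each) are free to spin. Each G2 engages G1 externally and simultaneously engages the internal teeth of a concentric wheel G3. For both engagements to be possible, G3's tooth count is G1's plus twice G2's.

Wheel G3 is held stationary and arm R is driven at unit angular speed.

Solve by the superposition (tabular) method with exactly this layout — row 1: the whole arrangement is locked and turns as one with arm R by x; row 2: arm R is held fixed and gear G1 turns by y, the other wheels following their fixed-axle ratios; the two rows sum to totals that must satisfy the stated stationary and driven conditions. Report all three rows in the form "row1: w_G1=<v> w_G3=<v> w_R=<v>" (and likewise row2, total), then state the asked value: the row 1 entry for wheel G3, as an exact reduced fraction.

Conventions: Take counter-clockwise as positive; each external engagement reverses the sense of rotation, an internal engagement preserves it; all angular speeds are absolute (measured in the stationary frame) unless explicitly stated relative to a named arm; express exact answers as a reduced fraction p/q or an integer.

planetary set (24T centre, 10T on arm, 44T internal) — Willis relation
row 1 — lock + rotate with arm: ω_sun = ω_ring = ω_arm = x
row 2 (arm held, sun turns y): ω_ring = −(24/44)·y, ω_arm = 0
boundary: total ω_ring = x − (24/44)·y = 0 and total ω_arm = x = 1  ⇒  y = 11/6, x = 1
row 2 ring = −(24/44)·11/6 = -1
totals (row 1 + row 2): sun 1 + 11/6 = 17/6, ring 1 + (-1) = 0, arm 1 + 0 = 1
asked cell (row1, ring) = 1

row1: w_G1=1 w_G3=1 w_R=1
row2: w_G1=11/6 w_G3=-1 w_R=0
total: w_G1=17/6 w_G3=0 w_R=1
asked value: 1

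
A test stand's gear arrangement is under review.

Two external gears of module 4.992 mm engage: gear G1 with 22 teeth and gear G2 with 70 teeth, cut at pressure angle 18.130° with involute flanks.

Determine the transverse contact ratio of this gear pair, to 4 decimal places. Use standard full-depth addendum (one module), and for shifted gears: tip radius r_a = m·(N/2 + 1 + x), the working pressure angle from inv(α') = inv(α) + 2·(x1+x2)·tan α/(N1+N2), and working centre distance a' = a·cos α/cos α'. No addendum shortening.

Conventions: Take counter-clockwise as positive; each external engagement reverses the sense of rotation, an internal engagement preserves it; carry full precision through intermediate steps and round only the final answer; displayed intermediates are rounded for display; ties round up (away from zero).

class = single-mesh tooth geometry [involute pair 22T × 70T, m = 4.992]
base radii: r_b1 = 52.185780, r_b2 = 166.045664
tip radii: r_a1 = 59.904000, r_a2 = 179.712000
no profile shift: α' = α, a' = a
action lengths: √(r_a1²−r_b1²) = 29.413153, √(r_a2²−r_b2²) = 68.740384
base pitch p_b = π·m·cos α = 14.904224
CR = (29.413153 + 68.740384 − 229.632000·sin 18.13000°)/14.904224 = 1.791305
contact ratio ≈ 1.7913

1.7913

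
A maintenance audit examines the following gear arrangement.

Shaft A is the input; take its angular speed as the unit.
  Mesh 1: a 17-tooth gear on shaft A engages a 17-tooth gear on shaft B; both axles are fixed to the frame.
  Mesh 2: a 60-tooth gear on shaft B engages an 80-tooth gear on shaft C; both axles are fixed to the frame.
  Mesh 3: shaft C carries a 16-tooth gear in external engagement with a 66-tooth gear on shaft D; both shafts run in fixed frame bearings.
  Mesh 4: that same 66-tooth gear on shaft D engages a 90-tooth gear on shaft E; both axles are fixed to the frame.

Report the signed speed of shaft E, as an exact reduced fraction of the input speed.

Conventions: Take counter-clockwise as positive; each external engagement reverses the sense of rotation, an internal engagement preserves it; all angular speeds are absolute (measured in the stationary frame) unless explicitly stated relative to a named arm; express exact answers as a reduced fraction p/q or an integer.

4-mesh fixed-axis compound train (all bearings frame-fixed)
mesh 1 [17T→17T]: |ω|/ω_in = 1×17/17 = 1, sense flips to −
mesh 2 [60T→80T]: |ω|/ω_in = 1×60/80 = 3/4, sense flips to +
mesh 3 [16T→66T]: |ω|/ω_in = (3/4)×16/66 = 2/11, sense flips to −
mesh 4 [66T→90T]: |ω|/ω_in = (2/11)×66/90 = 2/15, sense flips to +
signed output speed (× input speed) = 2/15

2/15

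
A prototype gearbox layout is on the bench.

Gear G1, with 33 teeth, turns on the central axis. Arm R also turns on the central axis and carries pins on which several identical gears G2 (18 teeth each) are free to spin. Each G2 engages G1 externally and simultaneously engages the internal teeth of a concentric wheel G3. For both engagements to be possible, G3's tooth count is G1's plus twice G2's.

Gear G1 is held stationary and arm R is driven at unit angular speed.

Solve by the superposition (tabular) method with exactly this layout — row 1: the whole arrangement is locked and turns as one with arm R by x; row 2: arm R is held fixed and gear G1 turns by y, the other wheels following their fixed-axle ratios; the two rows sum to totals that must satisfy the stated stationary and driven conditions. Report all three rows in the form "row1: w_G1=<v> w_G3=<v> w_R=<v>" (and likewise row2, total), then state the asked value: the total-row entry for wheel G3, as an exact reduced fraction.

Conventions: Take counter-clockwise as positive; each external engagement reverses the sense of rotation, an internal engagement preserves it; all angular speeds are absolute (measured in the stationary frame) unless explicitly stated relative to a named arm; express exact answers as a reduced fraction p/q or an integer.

row1: w_G1=1 w_G3=1 w_R=1
row2: w_G1=-1 w_G3=11/23 w_R=0
total: w_G1=0 w_G3=34/23 w_R=1
asked value: 34/23

topology: planetary set — G1 33T / G2 18T / G3 69T, arm = carrier (Willis)
row 1 (train locked, turned with arm): all members turn x
row 2: sun turns y, ring = −(33/69)·y, arm 0
boundary: total ω_sun = x + y = 0 and total ω_arm = x = 1  ⇒  y = -1, x = 1
row 2 ring = −(33/69)·(-1) = 11/23
totals (row 1 + row 2): sun 1 + (-1) = 0, ring 1 + 11/23 = 34/23, arm 1 + 0 = 1
asked cell (total, ring) = 34/23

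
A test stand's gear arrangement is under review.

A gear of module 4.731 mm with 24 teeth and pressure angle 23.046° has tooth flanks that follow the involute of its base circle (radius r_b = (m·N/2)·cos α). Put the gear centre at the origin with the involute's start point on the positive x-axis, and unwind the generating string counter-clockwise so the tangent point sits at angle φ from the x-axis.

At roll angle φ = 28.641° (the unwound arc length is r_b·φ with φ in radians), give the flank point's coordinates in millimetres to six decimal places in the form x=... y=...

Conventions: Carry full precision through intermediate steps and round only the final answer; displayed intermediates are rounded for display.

x=58.365953 y=2.121272

recognized (one wheel, involute flank): single-mesh tooth geometry, m = 4.731, N = 24
pitch radius r_p = m·N/2 = 4.731·24/2 = 56.772000
base radius r_b = r_p·cos α = 56.772000·cos 23.046° = 52.241075
roll angle φ = 28.641° = 0.49987975 rad
x = r_b·(cos φ + φ·sin φ) = 58.365953
y = r_b·(sin φ − φ·cos φ) = 2.121272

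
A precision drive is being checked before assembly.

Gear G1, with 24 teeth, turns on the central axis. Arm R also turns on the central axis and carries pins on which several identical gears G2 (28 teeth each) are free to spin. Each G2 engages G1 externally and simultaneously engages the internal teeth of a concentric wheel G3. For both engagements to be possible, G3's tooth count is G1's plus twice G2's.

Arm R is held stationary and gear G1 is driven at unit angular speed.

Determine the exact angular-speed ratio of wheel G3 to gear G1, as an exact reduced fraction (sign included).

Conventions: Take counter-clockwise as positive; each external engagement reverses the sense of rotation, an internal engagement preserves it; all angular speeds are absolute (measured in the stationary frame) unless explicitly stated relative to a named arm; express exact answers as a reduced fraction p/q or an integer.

recognized (axles ride arm R): planetary set, 24/28/80 teeth
ring teeth: 24 + 2·28 = 80
24(ω_sun−ω_arm) = −80(ω_ring−ω_arm),  ω_arm = 0, ω_sun = 1
ω_ring = 0 − (24/80)(1−0) = -3/10
ω_out/ω_in = -3/10

-3/10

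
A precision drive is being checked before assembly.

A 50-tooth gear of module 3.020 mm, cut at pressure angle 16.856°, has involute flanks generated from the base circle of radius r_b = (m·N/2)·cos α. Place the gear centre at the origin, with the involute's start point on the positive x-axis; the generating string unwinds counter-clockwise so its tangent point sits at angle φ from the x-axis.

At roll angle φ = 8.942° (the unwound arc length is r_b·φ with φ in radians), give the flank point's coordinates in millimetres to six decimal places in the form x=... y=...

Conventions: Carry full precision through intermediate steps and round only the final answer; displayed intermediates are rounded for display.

class = single-mesh tooth geometry [base-circle involute, m = 3.020, 50T]
pitch radius r_p = m·N/2 = 3.020·50/2 = 75.500000
base radius r_b = r_p·cos α = 75.500000·cos 16.856° = 72.256259
roll angle φ = 8.942° = 0.15606734 rad
x = r_b·(cos φ + φ·sin φ) = 73.130881
y = r_b·(sin φ − φ·cos φ) = 0.091334

x=73.130881 y=0.091334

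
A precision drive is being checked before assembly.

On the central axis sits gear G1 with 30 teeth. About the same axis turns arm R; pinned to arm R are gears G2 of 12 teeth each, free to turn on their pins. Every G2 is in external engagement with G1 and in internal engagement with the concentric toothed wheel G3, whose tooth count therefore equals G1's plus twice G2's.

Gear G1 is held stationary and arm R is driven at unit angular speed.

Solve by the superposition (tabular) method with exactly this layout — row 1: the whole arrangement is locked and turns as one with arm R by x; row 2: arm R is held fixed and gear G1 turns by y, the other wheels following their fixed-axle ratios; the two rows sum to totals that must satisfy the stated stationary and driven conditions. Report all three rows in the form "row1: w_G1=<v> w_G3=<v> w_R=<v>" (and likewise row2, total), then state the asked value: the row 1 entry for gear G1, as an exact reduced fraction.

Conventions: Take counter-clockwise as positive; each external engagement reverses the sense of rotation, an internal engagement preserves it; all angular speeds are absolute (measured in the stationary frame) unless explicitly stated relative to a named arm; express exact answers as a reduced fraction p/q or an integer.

topology: planetary set — G1 30T / G2 12T / G3 54T, arm = carrier (Willis)
row 1: whole set turns with the arm by x
superposition row 2 [arm held]: sun y, ring −(30/54)·y, arm 0
boundary: total ω_sun = x + y = 0 and total ω_arm = x = 1  ⇒  y = -1, x = 1
row 2 ring = −(30/54)·(-1) = 5/9
totals (row 1 + row 2): sun 1 + (-1) = 0, ring 1 + 5/9 = 14/9, arm 1 + 0 = 1
asked cell (row1, sun) = 1

row1: w_G1=1 w_G3=1 w_R=1
row2: w_G1=-1 w_G3=5/9 w_R=0
total: w_G1=0 w_G3=14/9 w_R=1
asked value: 1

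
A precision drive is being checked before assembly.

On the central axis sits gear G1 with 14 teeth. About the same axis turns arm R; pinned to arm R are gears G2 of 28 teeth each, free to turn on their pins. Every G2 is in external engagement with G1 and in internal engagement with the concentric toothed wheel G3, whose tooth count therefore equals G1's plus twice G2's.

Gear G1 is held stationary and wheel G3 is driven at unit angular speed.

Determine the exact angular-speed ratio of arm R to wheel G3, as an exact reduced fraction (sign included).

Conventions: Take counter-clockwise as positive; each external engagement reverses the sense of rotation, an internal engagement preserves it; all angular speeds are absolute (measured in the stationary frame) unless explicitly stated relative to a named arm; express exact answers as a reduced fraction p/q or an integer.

5/6

class = planetary set [G3 = 14+2·28 = 70; Willis about the carrier]
ring teeth: 14 + 2·28 = 70
14(ω_sun−ω_arm) = −70(ω_ring−ω_arm),  ω_sun = 0, ω_ring = 1
14(0−ω_arm) = −70(1−ω_arm)  ⇒  84·ω_arm = 70  ⇒  ω_arm = 5/6
ω_out/ω_in = 5/6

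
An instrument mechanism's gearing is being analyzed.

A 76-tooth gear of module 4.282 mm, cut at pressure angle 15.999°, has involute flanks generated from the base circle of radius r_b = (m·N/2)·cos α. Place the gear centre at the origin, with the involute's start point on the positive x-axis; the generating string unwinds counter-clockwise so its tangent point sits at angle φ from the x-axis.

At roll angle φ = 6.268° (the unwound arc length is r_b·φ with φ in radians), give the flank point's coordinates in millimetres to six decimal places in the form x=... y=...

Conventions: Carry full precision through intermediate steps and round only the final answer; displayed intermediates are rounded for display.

x=157.346601 y=0.068179

class = single-mesh tooth geometry [base-circle involute, m = 4.282, 76T]
pitch radius r_p = m·N/2 = 4.282·76/2 = 162.716000
base radius r_b = r_p·cos α = 162.716000·cos 15.999° = 156.413441
roll angle φ = 6.268° = 0.10939724 rad
x = r_b·(cos φ + φ·sin φ) = 157.346601
y = r_b·(sin φ − φ·cos φ) = 0.068179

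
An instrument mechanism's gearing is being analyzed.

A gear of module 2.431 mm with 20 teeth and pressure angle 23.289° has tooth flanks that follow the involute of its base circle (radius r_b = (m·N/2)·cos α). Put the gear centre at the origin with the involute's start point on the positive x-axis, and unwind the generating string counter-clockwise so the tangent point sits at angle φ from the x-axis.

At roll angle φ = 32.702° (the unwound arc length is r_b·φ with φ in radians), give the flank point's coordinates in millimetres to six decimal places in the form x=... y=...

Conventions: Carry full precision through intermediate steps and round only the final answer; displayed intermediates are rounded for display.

x=25.675430 y=1.339350

class = single-mesh tooth geometry [base-circle involute, m = 2.431, 20T]
pitch radius r_p = m·N/2 = 2.431·20/2 = 24.310000
base radius r_b = r_p·cos α = 24.310000·cos 23.289° = 22.329277
roll angle φ = 32.702° = 0.57075757 rad
x = r_b·(cos φ + φ·sin φ) = 25.675430
y = r_b·(sin φ − φ·cos φ) = 1.339350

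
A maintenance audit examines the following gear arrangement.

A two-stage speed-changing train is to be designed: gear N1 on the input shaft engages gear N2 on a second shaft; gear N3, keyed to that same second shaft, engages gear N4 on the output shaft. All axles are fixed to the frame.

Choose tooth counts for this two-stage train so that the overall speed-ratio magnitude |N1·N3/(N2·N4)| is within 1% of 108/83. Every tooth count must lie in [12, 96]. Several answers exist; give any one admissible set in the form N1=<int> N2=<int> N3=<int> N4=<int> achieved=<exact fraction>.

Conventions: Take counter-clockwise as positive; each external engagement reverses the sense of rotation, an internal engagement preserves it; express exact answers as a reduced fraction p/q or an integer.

N1=16 N2=12 N3=81 N4=83 achieved=108/83

class = fixed-axis compound train [2-stage, 108/83 wanted]
target = 108/83 in lowest terms: an exact hit needs N1·N3 = k·108 and N2·N4 = k·83 for one integer k, every count in [12, 96]; additionally prefer no 1:1 stage (N1 ≠ N2, N3 ≠ N4)
k = 1…11: no 1:1-free in-range split of k·108 and k·83 into factor pairs; take k = 12
k = 12: N1·N3 = 1296 = 16·81, N2·N4 = 996 = 12·83
achieved = 16·81/(12·83) = 108/83; |achieved − target| = 0 ≤ 27/2075 ✓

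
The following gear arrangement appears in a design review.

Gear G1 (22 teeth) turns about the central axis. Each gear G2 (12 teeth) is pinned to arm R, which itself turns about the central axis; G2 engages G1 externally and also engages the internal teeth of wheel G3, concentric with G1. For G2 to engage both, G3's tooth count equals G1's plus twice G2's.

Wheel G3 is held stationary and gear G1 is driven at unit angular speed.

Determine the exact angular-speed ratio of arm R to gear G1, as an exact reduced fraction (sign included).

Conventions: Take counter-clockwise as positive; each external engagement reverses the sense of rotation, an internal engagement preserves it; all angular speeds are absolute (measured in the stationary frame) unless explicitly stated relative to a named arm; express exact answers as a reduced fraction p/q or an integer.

class = planetary set [G3 = 22+2·12 = 46; Willis about the carrier]
ring teeth: 22 + 2·12 = 46
22(ω_sun−ω_arm) = −46(ω_ring−ω_arm),  ω_ring = 0, ω_sun = 1
22(1−ω_arm) = −46(0−ω_arm)  ⇒  68·ω_arm = 22  ⇒  ω_arm = 11/34
ω_out/ω_in = 11/34

11/34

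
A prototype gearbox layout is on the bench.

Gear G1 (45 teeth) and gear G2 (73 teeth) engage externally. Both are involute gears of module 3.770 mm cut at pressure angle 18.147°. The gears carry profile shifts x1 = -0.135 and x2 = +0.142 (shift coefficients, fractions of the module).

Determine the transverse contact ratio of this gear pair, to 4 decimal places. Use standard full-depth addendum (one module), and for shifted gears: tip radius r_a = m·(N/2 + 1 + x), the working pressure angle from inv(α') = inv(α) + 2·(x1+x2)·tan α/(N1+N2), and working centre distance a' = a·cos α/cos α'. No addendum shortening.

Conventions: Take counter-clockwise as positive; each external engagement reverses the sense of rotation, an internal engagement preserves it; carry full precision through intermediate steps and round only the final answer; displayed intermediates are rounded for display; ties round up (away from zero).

single-mesh involute tooth geometry (45T engaging 73T at module 3.770)
base radii: r_b1 = 80.605852, r_b2 = 130.760605
tip radii: r_a1 = 88.086050, r_a2 = 141.910340
inv(α') = inv(18.147°) + 2·(-0.135+0.142)·tan α/(45+73) = 0.01107255  ⇒  α' = 18.16771°
a' = a·cos α / cos α' = 222.4300·cos 18.147°/cos 18.16771° = 222.456375
action lengths: √(r_a1²−r_b1²) = 35.522511, √(r_a2²−r_b2²) = 55.138089
base pitch p_b = π·m·cos α = 11.254700
CR = (35.522511 + 55.138089 − 222.456375·sin 18.16771°)/11.254700 = 1.892436
contact ratio ≈ 1.8924

1.8924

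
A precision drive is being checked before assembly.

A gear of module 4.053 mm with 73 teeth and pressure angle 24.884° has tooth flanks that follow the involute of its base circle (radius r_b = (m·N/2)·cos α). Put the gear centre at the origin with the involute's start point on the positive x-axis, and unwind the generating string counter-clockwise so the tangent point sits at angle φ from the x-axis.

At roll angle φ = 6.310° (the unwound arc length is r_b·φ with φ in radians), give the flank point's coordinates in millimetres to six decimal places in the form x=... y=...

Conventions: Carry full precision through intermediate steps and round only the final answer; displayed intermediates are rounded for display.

x=135.011862 y=0.059680

topology: single-mesh involute geometry — m = 4.053, N = 73
pitch radius r_p = m·N/2 = 4.053·73/2 = 147.934500
base radius r_b = r_p·cos α = 147.934500·cos 24.884° = 134.200491
roll angle φ = 6.310° = 0.11013028 rad
x = r_b·(cos φ + φ·sin φ) = 135.011862
y = r_b·(sin φ − φ·cos φ) = 0.059680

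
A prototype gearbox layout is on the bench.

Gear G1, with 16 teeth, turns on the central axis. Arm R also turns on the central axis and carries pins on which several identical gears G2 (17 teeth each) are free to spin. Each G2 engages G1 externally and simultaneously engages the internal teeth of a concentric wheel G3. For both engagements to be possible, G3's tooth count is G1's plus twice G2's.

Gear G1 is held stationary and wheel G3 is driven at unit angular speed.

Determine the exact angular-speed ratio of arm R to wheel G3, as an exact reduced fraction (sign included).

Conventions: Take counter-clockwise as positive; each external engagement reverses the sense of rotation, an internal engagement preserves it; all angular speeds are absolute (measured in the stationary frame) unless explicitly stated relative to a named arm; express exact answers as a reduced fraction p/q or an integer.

recognized (axles ride arm R): planetary set, 16/17/50 teeth
ring teeth: 16 + 2·17 = 50
16(ω_sun−ω_arm) = −50(ω_ring−ω_arm),  ω_sun = 0, ω_ring = 1
16(0−ω_arm) = −50(1−ω_arm)  ⇒  66·ω_arm = 50  ⇒  ω_arm = 25/33
ω_out/ω_in = 25/33

25/33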